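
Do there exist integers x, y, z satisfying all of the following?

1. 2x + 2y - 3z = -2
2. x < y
Yes

Take x = -1, y = 0, z = 0. Substituting into each constraint:
  (1) 2(-1) + 2(0) - 3(0) = -2 ✓
  (2) -1 < 0 ✓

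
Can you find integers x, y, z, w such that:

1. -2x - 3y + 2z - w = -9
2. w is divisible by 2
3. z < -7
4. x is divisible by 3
Yes

Take x = 0, y = -3, z = -8, w = 2. Substituting into each constraint:
  (1) -2(0) - 3(-3) + 2(-8) + (-2) = -9 ✓
  (2) 2 = 2 × 1, remainder 0 ✓
  (3) -8 < -7 ✓
  (4) 0 = 3 × 0, remainder 0 ✓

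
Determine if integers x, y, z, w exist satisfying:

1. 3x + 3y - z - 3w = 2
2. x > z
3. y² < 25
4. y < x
Yes

Take x = 0, y = -1, z = -2, w = -1. Substituting into each constraint:
  (1) 3(0) + 3(-1) + 2 - 3(-1) = 2 ✓
  (2) 0 > -2 ✓
  (3) y² = (-1)² = 1, and 1 < 25 ✓
  (4) -1 < 0 ✓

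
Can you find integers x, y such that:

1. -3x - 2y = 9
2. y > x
Yes

Take x = -3, y = 0. Substituting into each constraint:
  (1) -3(-3) - 2(0) = 9 ✓
  (2) 0 > -3 ✓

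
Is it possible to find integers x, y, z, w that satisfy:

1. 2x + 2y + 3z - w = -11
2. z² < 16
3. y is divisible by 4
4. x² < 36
Yes

Take x = 0, y = 0, z = 0, w = 11. Substituting into each constraint:
  (1) 2(0) + 2(0) + 3(0) + (-11) = -11 ✓
  (2) z² = (0)² = 0, and 0 < 16 ✓
  (3) 0 = 4 × 0, remainder 0 ✓
  (4) x² = (0)² = 0, and 0 < 36 ✓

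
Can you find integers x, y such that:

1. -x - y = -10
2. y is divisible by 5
Yes

Take x = 10, y = 0. Substituting into each constraint:
  (1) (-10) + 0 = -10 ✓
  (2) 0 = 5 × 0, remainder 0 ✓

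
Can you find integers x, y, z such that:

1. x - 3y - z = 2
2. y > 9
Yes

Take x = 0, y = 10, z = -32. Substituting into each constraint:
  (1) 0 - 3(10) + 32 = 2 ✓
  (2) 10 > 9 ✓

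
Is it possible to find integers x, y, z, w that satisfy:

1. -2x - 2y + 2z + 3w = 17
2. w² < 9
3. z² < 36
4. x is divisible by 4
Yes

Take x = 0, y = -7, z = 0, w = 1. Substituting into each constraint:
  (1) -2(0) - 2(-7) + 2(0) + 3(1) = 17 ✓
  (2) w² = (1)² = 1, and 1 < 9 ✓
  (3) z² = (0)² = 0, and 0 < 36 ✓
  (4) 0 = 4 × 0, remainder 0 ✓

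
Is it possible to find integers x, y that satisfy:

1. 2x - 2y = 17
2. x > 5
No

Even the single constraint (2x - 2y = 17) is infeasible over the integers.

  - 2x - 2y = 17: every term on the left is divisible by 2, so the LHS ≡ 0 (mod 2), but the RHS 17 is not — no integer solution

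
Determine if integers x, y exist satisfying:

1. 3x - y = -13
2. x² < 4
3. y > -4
Yes

Take x = 0, y = 13. Substituting into each constraint:
  (1) 3(0) + (-13) = -13 ✓
  (2) x² = (0)² = 0, and 0 < 4 ✓
  (3) 13 > -4 ✓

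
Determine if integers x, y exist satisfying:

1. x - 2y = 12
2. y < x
Yes

Take x = 0, y = -6. Substituting into each constraint:
  (1) 0 - 2(-6) = 12 ✓
  (2) -6 < 0 ✓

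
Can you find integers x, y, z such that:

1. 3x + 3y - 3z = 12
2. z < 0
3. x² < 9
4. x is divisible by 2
Yes

Take x = 0, y = 0, z = -4. Substituting into each constraint:
  (1) 3(0) + 3(0) - 3(-4) = 12 ✓
  (2) -4 < 0 ✓
  (3) x² = (0)² = 0, and 0 < 9 ✓
  (4) 0 = 2 × 0, remainder 0 ✓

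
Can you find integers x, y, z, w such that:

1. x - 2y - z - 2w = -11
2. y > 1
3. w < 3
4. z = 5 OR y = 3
Yes

Take x = -2, y = 2, z = 5, w = 0. Substituting into each constraint:
  (1) (-2) - 2(2) + (-5) - 2(0) = -11 ✓
  (2) 2 > 1 ✓
  (3) 0 < 3 ✓
  (4) z = 5, target 5 ✓ (first branch holds)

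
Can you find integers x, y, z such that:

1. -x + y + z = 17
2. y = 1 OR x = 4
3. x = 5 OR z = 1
Yes

Take x = -15, y = 1, z = 1. Substituting into each constraint:
  (1) 15 + 1 + 1 = 17 ✓
  (2) y = 1, target 1 ✓ (first branch holds)
  (3) z = 1, target 1 ✓ (second branch holds)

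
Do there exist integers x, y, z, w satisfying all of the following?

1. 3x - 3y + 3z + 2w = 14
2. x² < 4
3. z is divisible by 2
Yes

Take x = 1, y = -1, z = 0, w = 4. Substituting into each constraint:
  (1) 3(1) - 3(-1) + 3(0) + 2(4) = 14 ✓
  (2) x² = (1)² = 1, and 1 < 4 ✓
  (3) 0 = 2 × 0, remainder 0 ✓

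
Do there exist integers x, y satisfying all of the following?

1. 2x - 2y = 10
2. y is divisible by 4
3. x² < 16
Yes

Take x = 1, y = -4. Substituting into each constraint:
  (1) 2(1) - 2(-4) = 10 ✓
  (2) -4 = 4 × -1, remainder 0 ✓
  (3) x² = (1)² = 1, and 1 < 16 ✓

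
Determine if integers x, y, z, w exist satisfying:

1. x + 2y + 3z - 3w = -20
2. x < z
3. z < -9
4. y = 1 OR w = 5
Yes

Take x = -13, y = 1, z = -12, w = -9. Substituting into each constraint:
  (1) (-13) + 2(1) + 3(-12) - 3(-9) = -20 ✓
  (2) -13 < -12 ✓
  (3) -12 < -9 ✓
  (4) y = 1, target 1 ✓ (first branch holds)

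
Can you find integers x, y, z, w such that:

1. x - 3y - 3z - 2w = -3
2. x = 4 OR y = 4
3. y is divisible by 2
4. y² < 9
Yes

Take x = 4, y = 0, z = 1, w = 2. Substituting into each constraint:
  (1) 4 - 3(0) - 3(1) - 2(2) = -3 ✓
  (2) x = 4, target 4 ✓ (first branch holds)
  (3) 0 = 2 × 0, remainder 0 ✓
  (4) y² = (0)² = 0, and 0 < 9 ✓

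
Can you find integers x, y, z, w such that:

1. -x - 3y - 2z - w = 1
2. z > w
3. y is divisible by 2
Yes

Take x = -3, y = 0, z = 1, w = 0. Substituting into each constraint:
  (1) 3 - 3(0) - 2(1) + 0 = 1 ✓
  (2) 1 > 0 ✓
  (3) 0 = 2 × 0, remainder 0 ✓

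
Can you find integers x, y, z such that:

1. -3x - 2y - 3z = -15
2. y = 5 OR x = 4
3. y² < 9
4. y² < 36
Yes

Take x = 4, y = 0, z = 1. Substituting into each constraint:
  (1) -3(4) - 2(0) - 3(1) = -15 ✓
  (2) x = 4, target 4 ✓ (second branch holds)
  (3) y² = (0)² = 0, and 0 < 9 ✓
  (4) y² = (0)² = 0, and 0 < 36 ✓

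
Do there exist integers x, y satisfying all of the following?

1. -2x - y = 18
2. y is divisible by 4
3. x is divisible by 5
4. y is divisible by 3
Yes

Take x = -15, y = 12. Substituting into each constraint:
  (1) -2(-15) + (-12) = 18 ✓
  (2) 12 = 4 × 3, remainder 0 ✓
  (3) -15 = 5 × -3, remainder 0 ✓
  (4) 12 = 3 × 4, remainder 0 ✓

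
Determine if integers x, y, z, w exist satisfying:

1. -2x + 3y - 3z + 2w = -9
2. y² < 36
Yes

Take x = 3, y = 0, z = 1, w = 0. Substituting into each constraint:
  (1) -2(3) + 3(0) - 3(1) + 2(0) = -9 ✓
  (2) y² = (0)² = 0, and 0 < 36 ✓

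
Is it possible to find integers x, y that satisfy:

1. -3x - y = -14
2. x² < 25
Yes

Take x = 4, y = 2. Substituting into each constraint:
  (1) -3(4) + (-2) = -14 ✓
  (2) x² = (4)² = 16, and 16 < 25 ✓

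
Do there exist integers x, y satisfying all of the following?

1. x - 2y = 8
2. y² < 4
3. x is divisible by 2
Yes

Take x = 10, y = 1. Substituting into each constraint:
  (1) 10 - 2(1) = 8 ✓
  (2) y² = (1)² = 1, and 1 < 4 ✓
  (3) 10 = 2 × 5, remainder 0 ✓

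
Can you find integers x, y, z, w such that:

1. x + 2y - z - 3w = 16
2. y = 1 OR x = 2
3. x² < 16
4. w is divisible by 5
Yes

Take x = 0, y = 1, z = -14, w = 0. Substituting into each constraint:
  (1) 0 + 2(1) + 14 - 3(0) = 16 ✓
  (2) y = 1, target 1 ✓ (first branch holds)
  (3) x² = (0)² = 0, and 0 < 16 ✓
  (4) 0 = 5 × 0, remainder 0 ✓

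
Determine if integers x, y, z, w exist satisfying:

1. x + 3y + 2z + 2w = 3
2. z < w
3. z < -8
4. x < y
Yes

Take x = 5, y = 6, z = -10, w = 0. Substituting into each constraint:
  (1) 5 + 3(6) + 2(-10) + 2(0) = 3 ✓
  (2) -10 < 0 ✓
  (3) -10 < -8 ✓
  (4) 5 < 6 ✓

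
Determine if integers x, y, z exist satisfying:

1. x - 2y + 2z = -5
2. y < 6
Yes

Take x = 1, y = 3, z = 0. Substituting into each constraint:
  (1) 1 - 2(3) + 2(0) = -5 ✓
  (2) 3 < 6 ✓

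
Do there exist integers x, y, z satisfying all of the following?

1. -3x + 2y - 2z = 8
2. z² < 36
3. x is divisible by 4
Yes

Take x = 0, y = 0, z = -4. Substituting into each constraint:
  (1) -3(0) + 2(0) - 2(-4) = 8 ✓
  (2) z² = (-4)² = 16, and 16 < 36 ✓
  (3) 0 = 4 × 0, remainder 0 ✓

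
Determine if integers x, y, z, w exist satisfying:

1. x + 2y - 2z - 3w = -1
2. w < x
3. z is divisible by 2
Yes

Take x = 0, y = -2, z = 0, w = -1. Substituting into each constraint:
  (1) 0 + 2(-2) - 2(0) - 3(-1) = -1 ✓
  (2) -1 < 0 ✓
  (3) 0 = 2 × 0, remainder 0 ✓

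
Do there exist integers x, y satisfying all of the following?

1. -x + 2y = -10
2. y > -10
Yes

Take x = 0, y = -5. Substituting into each constraint:
  (1) 0 + 2(-5) = -10 ✓
  (2) -5 > -10 ✓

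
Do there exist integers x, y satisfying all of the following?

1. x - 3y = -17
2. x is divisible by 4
Yes

Take x = -8, y = 3. Substituting into each constraint:
  (1) (-8) - 3(3) = -17 ✓
  (2) -8 = 4 × -2, remainder 0 ✓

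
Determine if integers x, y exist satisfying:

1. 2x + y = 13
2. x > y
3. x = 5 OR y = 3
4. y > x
No

A contradictory subset is {x > y, y > x}. No integer assignment can satisfy these jointly:

  - x > y: bounds one variable relative to another variable
  - y > x: bounds one variable relative to another variable

Direct contradiction: x > y and y > x cannot both hold.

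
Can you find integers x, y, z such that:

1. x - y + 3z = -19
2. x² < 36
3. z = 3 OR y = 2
Yes

Take x = 0, y = 28, z = 3. Substituting into each constraint:
  (1) 0 + (-28) + 3(3) = -19 ✓
  (2) x² = (0)² = 0, and 0 < 36 ✓
  (3) z = 3, target 3 ✓ (first branch holds)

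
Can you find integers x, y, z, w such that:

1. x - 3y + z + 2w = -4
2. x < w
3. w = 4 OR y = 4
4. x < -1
Yes

Take x = -2, y = 3, z = -1, w = 4. Substituting into each constraint:
  (1) (-2) - 3(3) + (-1) + 2(4) = -4 ✓
  (2) -2 < 4 ✓
  (3) w = 4, target 4 ✓ (first branch holds)
  (4) -2 < -1 ✓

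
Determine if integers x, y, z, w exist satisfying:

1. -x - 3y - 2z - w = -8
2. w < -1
Yes

Take x = 10, y = 0, z = 0, w = -2. Substituting into each constraint:
  (1) (-10) - 3(0) - 2(0) + 2 = -8 ✓
  (2) -2 < -1 ✓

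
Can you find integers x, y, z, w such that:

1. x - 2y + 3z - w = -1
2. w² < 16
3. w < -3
No

A contradictory subset is {w² < 16, w < -3}. No integer assignment can satisfy these jointly:

  - w² < 16: restricts w to |w| ≤ 3
  - w < -3: bounds one variable relative to a constant

Direct contradiction: the bounds on w require w ≥ -3 and w ≤ -4 simultaneously, which is empty.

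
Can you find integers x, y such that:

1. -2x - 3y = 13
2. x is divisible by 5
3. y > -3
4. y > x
Yes

Take x = -5, y = -1. Substituting into each constraint:
  (1) -2(-5) - 3(-1) = 13 ✓
  (2) -5 = 5 × -1, remainder 0 ✓
  (3) -1 > -3 ✓
  (4) -1 > -5 ✓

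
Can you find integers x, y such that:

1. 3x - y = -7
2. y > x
Yes

Take x = -3, y = -2. Substituting into each constraint:
  (1) 3(-3) + 2 = -7 ✓
  (2) -2 > -3 ✓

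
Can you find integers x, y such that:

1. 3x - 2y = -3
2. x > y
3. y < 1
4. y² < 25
No

A contradictory subset is {3x - 2y = -3, x > y, y² < 25}. No integer assignment can satisfy these jointly:

  - 3x - 2y = -3: is a linear equation tying the variables together
  - x > y: bounds one variable relative to another variable
  - y² < 25: restricts y to |y| ≤ 4

The bounds confine y to {-4, -3, -2, -1, 0, 1, 2, 3, 4}. For each value, substitute into the equation:
  • y = -4: the equation gives 3x = -11, so x would not be an integer.
  • y = -3: the equation forces x = -3, but x > y fails since -3 ≤ -3.
  • y = -2: the equation gives 3x = -7, so x would not be an integer.
  • y = -1: the equation gives 3x = -5, so x would not be an integer.
  • y = 0: the equation forces x = -1, but x > y fails since -1 ≤ 0.
  • y = 1: the equation gives 3x = -1, so x would not be an integer.
  • y = 2: the equation gives 3x = 1, so x would not be an integer.
  • y = 3: the equation forces x = 1, but x > y fails since 1 ≤ 3.
  • y = 4: the equation gives 3x = 5, so x would not be an integer.
Every case fails, so no integer solution exists.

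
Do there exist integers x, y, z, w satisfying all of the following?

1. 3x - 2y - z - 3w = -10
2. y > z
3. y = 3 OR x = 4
Yes

Take x = 0, y = 3, z = 1, w = 1. Substituting into each constraint:
  (1) 3(0) - 2(3) + (-1) - 3(1) = -10 ✓
  (2) 3 > 1 ✓
  (3) y = 3, target 3 ✓ (first branch holds)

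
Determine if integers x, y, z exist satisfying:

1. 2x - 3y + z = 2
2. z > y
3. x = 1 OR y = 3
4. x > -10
Yes

Take x = 1, y = 1, z = 3. Substituting into each constraint:
  (1) 2(1) - 3(1) + 3 = 2 ✓
  (2) 3 > 1 ✓
  (3) x = 1, target 1 ✓ (first branch holds)
  (4) 1 > -10 ✓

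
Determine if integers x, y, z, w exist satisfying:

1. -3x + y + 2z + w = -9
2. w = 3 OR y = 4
Yes

Take x = 5, y = 4, z = 1, w = 0. Substituting into each constraint:
  (1) -3(5) + 4 + 2(1) + 0 = -9 ✓
  (2) y = 4, target 4 ✓ (second branch holds)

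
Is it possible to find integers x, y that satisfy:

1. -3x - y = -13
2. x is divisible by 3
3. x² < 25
Yes

Take x = 0, y = 13. Substituting into each constraint:
  (1) -3(0) + (-13) = -13 ✓
  (2) 0 = 3 × 0, remainder 0 ✓
  (3) x² = (0)² = 0, and 0 < 25 ✓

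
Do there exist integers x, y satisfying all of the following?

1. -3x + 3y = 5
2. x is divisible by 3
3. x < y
No

Even the single constraint (-3x + 3y = 5) is infeasible over the integers.

  - -3x + 3y = 5: every term on the left is divisible by 3, so the LHS ≡ 0 (mod 3), but the RHS 5 is not — no integer solution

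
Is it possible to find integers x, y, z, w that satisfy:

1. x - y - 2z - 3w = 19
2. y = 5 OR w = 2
Yes

Take x = 0, y = -25, z = 0, w = 2. Substituting into each constraint:
  (1) 0 + 25 - 2(0) - 3(2) = 19 ✓
  (2) w = 2, target 2 ✓ (second branch holds)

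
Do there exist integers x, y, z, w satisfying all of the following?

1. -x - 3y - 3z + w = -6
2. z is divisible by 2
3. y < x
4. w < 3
Yes

Take x = 0, y = -1, z = 0, w = -9. Substituting into each constraint:
  (1) 0 - 3(-1) - 3(0) + (-9) = -6 ✓
  (2) 0 = 2 × 0, remainder 0 ✓
  (3) -1 < 0 ✓
  (4) -9 < 3 ✓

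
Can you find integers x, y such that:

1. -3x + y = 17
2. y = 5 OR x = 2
Yes

Take x = -4, y = 5. Substituting into each constraint:
  (1) -3(-4) + 5 = 17 ✓
  (2) y = 5, target 5 ✓ (first branch holds)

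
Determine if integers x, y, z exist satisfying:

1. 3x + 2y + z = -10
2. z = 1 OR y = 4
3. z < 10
Yes

Take x = -7, y = 5, z = 1. Substituting into each constraint:
  (1) 3(-7) + 2(5) + 1 = -10 ✓
  (2) z = 1, target 1 ✓ (first branch holds)
  (3) 1 < 10 ✓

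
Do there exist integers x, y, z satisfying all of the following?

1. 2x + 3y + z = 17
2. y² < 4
Yes

Take x = 0, y = 0, z = 17. Substituting into each constraint:
  (1) 2(0) + 3(0) + 17 = 17 ✓
  (2) y² = (0)² = 0, and 0 < 4 ✓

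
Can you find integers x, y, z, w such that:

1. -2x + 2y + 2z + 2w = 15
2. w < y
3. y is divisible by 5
No

Even the single constraint (-2x + 2y + 2z + 2w = 15) is infeasible over the integers.

  - -2x + 2y + 2z + 2w = 15: every term on the left is divisible by 2, so the LHS ≡ 0 (mod 2), but the RHS 15 is not — no integer solution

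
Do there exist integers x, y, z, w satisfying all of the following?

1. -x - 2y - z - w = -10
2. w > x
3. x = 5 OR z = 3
Yes

Take x = -1, y = 4, z = 3, w = 0. Substituting into each constraint:
  (1) 1 - 2(4) + (-3) + 0 = -10 ✓
  (2) 0 > -1 ✓
  (3) z = 3, target 3 ✓ (second branch holds)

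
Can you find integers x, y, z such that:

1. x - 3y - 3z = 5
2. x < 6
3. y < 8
Yes

Take x = 2, y = 0, z = -1. Substituting into each constraint:
  (1) 2 - 3(0) - 3(-1) = 5 ✓
  (2) 2 < 6 ✓
  (3) 0 < 8 ✓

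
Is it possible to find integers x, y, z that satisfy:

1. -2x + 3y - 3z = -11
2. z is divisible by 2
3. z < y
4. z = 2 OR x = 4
Yes

Take x = 7, y = 3, z = 2. Substituting into each constraint:
  (1) -2(7) + 3(3) - 3(2) = -11 ✓
  (2) 2 = 2 × 1, remainder 0 ✓
  (3) 2 < 3 ✓
  (4) z = 2, target 2 ✓ (first branch holds)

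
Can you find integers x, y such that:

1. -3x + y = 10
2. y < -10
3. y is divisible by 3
No

A contradictory subset is {-3x + y = 10, y is divisible by 3}. No integer assignment can satisfy these jointly:

  - -3x + y = 10: is a linear equation tying the variables together
  - y is divisible by 3: restricts y to multiples of 3

Modular obstruction: writing y = 3y', every remaining term of the linear equation is divisible by 3, so the left side is ≡ 0 (mod 3); but the right side 10 ≡ 1 (mod 3). No integers can satisfy it.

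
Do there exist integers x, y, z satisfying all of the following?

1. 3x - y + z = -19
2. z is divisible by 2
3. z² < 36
Yes

Take x = -6, y = 1, z = 0. Substituting into each constraint:
  (1) 3(-6) + (-1) + 0 = -19 ✓
  (2) 0 = 2 × 0, remainder 0 ✓
  (3) z² = (0)² = 0, and 0 < 36 ✓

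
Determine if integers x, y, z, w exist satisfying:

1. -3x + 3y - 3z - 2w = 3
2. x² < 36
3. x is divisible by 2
Yes

Take x = 0, y = 1, z = 0, w = 0. Substituting into each constraint:
  (1) -3(0) + 3(1) - 3(0) - 2(0) = 3 ✓
  (2) x² = (0)² = 0, and 0 < 36 ✓
  (3) 0 = 2 × 0, remainder 0 ✓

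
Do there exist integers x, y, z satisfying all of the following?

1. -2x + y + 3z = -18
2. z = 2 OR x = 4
Yes

Take x = 0, y = -24, z = 2. Substituting into each constraint:
  (1) -2(0) + (-24) + 3(2) = -18 ✓
  (2) z = 2, target 2 ✓ (first branch holds)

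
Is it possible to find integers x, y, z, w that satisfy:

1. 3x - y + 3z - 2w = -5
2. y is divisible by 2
Yes

Take x = 1, y = 0, z = 0, w = 4. Substituting into each constraint:
  (1) 3(1) + 0 + 3(0) - 2(4) = -5 ✓
  (2) 0 = 2 × 0, remainder 0 ✓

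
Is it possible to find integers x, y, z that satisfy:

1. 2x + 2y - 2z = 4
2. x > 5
Yes

Take x = 6, y = -4, z = 0. Substituting into each constraint:
  (1) 2(6) + 2(-4) - 2(0) = 4 ✓
  (2) 6 > 5 ✓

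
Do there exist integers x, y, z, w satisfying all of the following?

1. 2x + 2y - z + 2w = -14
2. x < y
Yes

Take x = 0, y = 1, z = 0, w = -8. Substituting into each constraint:
  (1) 2(0) + 2(1) + 0 + 2(-8) = -14 ✓
  (2) 0 < 1 ✓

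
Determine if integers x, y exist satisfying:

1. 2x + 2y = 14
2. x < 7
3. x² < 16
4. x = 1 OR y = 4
Yes

Take x = 1, y = 6. Substituting into each constraint:
  (1) 2(1) + 2(6) = 14 ✓
  (2) 1 < 7 ✓
  (3) x² = (1)² = 1, and 1 < 16 ✓
  (4) x = 1, target 1 ✓ (first branch holds)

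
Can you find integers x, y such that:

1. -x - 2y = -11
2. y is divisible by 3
Yes

Take x = 11, y = 0. Substituting into each constraint:
  (1) (-11) - 2(0) = -11 ✓
  (2) 0 = 3 × 0, remainder 0 ✓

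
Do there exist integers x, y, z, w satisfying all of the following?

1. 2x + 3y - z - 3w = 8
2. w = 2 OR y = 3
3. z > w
Yes

Take x = -2, y = 3, z = 0, w = -1. Substituting into each constraint:
  (1) 2(-2) + 3(3) + 0 - 3(-1) = 8 ✓
  (2) y = 3, target 3 ✓ (second branch holds)
  (3) 0 > -1 ✓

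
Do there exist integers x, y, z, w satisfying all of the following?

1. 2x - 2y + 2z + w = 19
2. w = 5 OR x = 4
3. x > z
Yes

Take x = 0, y = -8, z = -1, w = 5. Substituting into each constraint:
  (1) 2(0) - 2(-8) + 2(-1) + 5 = 19 ✓
  (2) w = 5, target 5 ✓ (first branch holds)
  (3) 0 > -1 ✓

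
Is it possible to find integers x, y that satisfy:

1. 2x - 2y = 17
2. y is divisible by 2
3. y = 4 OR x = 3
No

Even the single constraint (2x - 2y = 17) is infeasible over the integers.

  - 2x - 2y = 17: every term on the left is divisible by 2, so the LHS ≡ 0 (mod 2), but the RHS 17 is not — no integer solution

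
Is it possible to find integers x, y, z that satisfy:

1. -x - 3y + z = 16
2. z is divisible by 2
Yes

Take x = -16, y = 0, z = 0. Substituting into each constraint:
  (1) 16 - 3(0) + 0 = 16 ✓
  (2) 0 = 2 × 0, remainder 0 ✓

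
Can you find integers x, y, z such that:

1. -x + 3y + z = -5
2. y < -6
Yes

Take x = -16, y = -7, z = 0. Substituting into each constraint:
  (1) 16 + 3(-7) + 0 = -5 ✓
  (2) -7 < -6 ✓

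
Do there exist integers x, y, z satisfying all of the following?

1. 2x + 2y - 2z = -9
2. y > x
No

Even the single constraint (2x + 2y - 2z = -9) is infeasible over the integers.

  - 2x + 2y - 2z = -9: every term on the left is divisible by 2, so the LHS ≡ 0 (mod 2), but the RHS -9 is not — no integer solution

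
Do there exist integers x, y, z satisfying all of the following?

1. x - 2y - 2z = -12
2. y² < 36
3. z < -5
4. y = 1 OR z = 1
Yes

Take x = -22, y = 1, z = -6. Substituting into each constraint:
  (1) (-22) - 2(1) - 2(-6) = -12 ✓
  (2) y² = (1)² = 1, and 1 < 36 ✓
  (3) -6 < -5 ✓
  (4) y = 1, target 1 ✓ (first branch holds)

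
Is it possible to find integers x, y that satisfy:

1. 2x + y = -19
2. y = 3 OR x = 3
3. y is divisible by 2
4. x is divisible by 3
No

A contradictory subset is {2x + y = -19, y is divisible by 2}. No integer assignment can satisfy these jointly:

  - 2x + y = -19: is a linear equation tying the variables together
  - y is divisible by 2: restricts y to multiples of 2

Modular obstruction: writing y = 2y', every remaining term of the linear equation is divisible by 2, so the left side is ≡ 0 (mod 2); but the right side -19 ≡ 1 (mod 2). No integers can satisfy it.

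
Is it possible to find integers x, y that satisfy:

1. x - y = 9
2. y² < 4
Yes

Take x = 9, y = 0. Substituting into each constraint:
  (1) 9 + 0 = 9 ✓
  (2) y² = (0)² = 0, and 0 < 4 ✓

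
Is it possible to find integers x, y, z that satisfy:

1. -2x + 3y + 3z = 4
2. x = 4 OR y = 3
Yes

Take x = 4, y = 3, z = 1. Substituting into each constraint:
  (1) -2(4) + 3(3) + 3(1) = 4 ✓
  (2) x = 4, target 4 ✓ (first branch holds)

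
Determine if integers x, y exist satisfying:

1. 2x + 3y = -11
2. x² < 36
Yes

Take x = -1, y = -3. Substituting into each constraint:
  (1) 2(-1) + 3(-3) = -11 ✓
  (2) x² = (-1)² = 1, and 1 < 36 ✓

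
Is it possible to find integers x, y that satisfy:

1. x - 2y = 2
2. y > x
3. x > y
No

A contradictory subset is {y > x, x > y}. No integer assignment can satisfy these jointly:

  - y > x: bounds one variable relative to another variable
  - x > y: bounds one variable relative to another variable

Direct contradiction: y > x and x > y cannot both hold.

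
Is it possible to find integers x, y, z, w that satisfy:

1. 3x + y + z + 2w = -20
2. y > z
Yes

Take x = -7, y = 1, z = 0, w = 0. Substituting into each constraint:
  (1) 3(-7) + 1 + 0 + 2(0) = -20 ✓
  (2) 1 > 0 ✓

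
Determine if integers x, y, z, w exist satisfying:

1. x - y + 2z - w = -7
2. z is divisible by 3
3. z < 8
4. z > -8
Yes

Take x = -7, y = 0, z = 0, w = 0. Substituting into each constraint:
  (1) (-7) + 0 + 2(0) + 0 = -7 ✓
  (2) 0 = 3 × 0, remainder 0 ✓
  (3) 0 < 8 ✓
  (4) 0 > -8 ✓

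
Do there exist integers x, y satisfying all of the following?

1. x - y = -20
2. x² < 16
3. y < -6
No

The full constraint system is jointly infeasible over the integers. Each constraint and what it forces:

  - x - y = -20: is a linear equation tying the variables together
  - x² < 16: restricts x to |x| ≤ 3
  - y < -6: bounds one variable relative to a constant

Range argument: with x ∈ [-3, 3], y ∈ [−∞, -7], the left side of the equation is at least 4, but the right side is -20 < 4. No integer solution exists.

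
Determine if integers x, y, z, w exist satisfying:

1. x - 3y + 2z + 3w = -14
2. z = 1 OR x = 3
Yes

Take x = 5, y = 0, z = 1, w = -7. Substituting into each constraint:
  (1) 5 - 3(0) + 2(1) + 3(-7) = -14 ✓
  (2) z = 1, target 1 ✓ (first branch holds)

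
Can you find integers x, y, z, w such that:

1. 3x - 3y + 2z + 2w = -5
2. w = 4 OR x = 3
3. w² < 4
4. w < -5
No

A contradictory subset is {w² < 4, w < -5}. No integer assignment can satisfy these jointly:

  - w² < 4: restricts w to |w| ≤ 1
  - w < -5: bounds one variable relative to a constant

Direct contradiction: the bounds on w require w ≥ -1 and w ≤ -6 simultaneously, which is empty.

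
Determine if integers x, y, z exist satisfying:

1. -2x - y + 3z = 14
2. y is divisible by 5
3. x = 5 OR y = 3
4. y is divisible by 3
Yes

Take x = 5, y = 15, z = 13. Substituting into each constraint:
  (1) -2(5) + (-15) + 3(13) = 14 ✓
  (2) 15 = 5 × 3, remainder 0 ✓
  (3) x = 5, target 5 ✓ (first branch holds)
  (4) 15 = 3 × 5, remainder 0 ✓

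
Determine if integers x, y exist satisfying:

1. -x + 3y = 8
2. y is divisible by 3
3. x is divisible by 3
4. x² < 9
No

A contradictory subset is {-x + 3y = 8, x is divisible by 3}. No integer assignment can satisfy these jointly:

  - -x + 3y = 8: is a linear equation tying the variables together
  - x is divisible by 3: restricts x to multiples of 3

Modular obstruction: writing x = 3x', every remaining term of the linear equation is divisible by 3, so the left side is ≡ 0 (mod 3); but the right side 8 ≡ 2 (mod 3). No integers can satisfy it.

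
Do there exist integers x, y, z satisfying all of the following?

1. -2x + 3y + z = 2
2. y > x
Yes

Take x = 0, y = 1, z = -1. Substituting into each constraint:
  (1) -2(0) + 3(1) + (-1) = 2 ✓
  (2) 1 > 0 ✓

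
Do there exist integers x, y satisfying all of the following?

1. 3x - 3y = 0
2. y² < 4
Yes

Take x = 0, y = 0. Substituting into each constraint:
  (1) 3(0) - 3(0) = 0 ✓
  (2) y² = (0)² = 0, and 0 < 4 ✓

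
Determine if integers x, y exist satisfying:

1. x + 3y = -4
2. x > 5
Yes

Take x = 8, y = -4. Substituting into each constraint:
  (1) 8 + 3(-4) = -4 ✓
  (2) 8 > 5 ✓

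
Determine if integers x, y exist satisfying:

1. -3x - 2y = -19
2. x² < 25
Yes

Take x = -1, y = 11. Substituting into each constraint:
  (1) -3(-1) - 2(11) = -19 ✓
  (2) x² = (-1)² = 1, and 1 < 25 ✓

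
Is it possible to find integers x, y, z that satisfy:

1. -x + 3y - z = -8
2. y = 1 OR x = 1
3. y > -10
Yes

Take x = 0, y = 1, z = 11. Substituting into each constraint:
  (1) 0 + 3(1) + (-11) = -8 ✓
  (2) y = 1, target 1 ✓ (first branch holds)
  (3) 1 > -10 ✓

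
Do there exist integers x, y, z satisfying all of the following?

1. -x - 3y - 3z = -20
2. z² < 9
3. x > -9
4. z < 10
Yes

Take x = -7, y = 9, z = 0. Substituting into each constraint:
  (1) 7 - 3(9) - 3(0) = -20 ✓
  (2) z² = (0)² = 0, and 0 < 9 ✓
  (3) -7 > -9 ✓
  (4) 0 < 10 ✓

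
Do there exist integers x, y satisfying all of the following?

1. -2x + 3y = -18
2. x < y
Yes

Take x = -21, y = -20. Substituting into each constraint:
  (1) -2(-21) + 3(-20) = -18 ✓
  (2) -21 < -20 ✓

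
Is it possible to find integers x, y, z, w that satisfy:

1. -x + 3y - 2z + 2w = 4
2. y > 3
Yes

Take x = 8, y = 4, z = 0, w = 0. Substituting into each constraint:
  (1) (-8) + 3(4) - 2(0) + 2(0) = 4 ✓
  (2) 4 > 3 ✓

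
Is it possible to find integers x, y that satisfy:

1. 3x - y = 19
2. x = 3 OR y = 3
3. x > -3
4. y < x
Yes

Take x = 3, y = -10. Substituting into each constraint:
  (1) 3(3) + 10 = 19 ✓
  (2) x = 3, target 3 ✓ (first branch holds)
  (3) 3 > -3 ✓
  (4) -10 < 3 ✓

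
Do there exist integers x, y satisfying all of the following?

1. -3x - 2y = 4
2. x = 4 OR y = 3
Yes

Take x = 4, y = -8. Substituting into each constraint:
  (1) -3(4) - 2(-8) = 4 ✓
  (2) x = 4, target 4 ✓ (first branch holds)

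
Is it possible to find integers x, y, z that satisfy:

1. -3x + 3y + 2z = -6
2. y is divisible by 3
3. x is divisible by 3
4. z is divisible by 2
Yes

Take x = 6, y = 0, z = 6. Substituting into each constraint:
  (1) -3(6) + 3(0) + 2(6) = -6 ✓
  (2) 0 = 3 × 0, remainder 0 ✓
  (3) 6 = 3 × 2, remainder 0 ✓
  (4) 6 = 2 × 3, remainder 0 ✓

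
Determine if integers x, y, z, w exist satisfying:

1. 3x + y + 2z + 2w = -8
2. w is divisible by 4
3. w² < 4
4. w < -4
No

A contradictory subset is {w² < 4, w < -4}. No integer assignment can satisfy these jointly:

  - w² < 4: restricts w to |w| ≤ 1
  - w < -4: bounds one variable relative to a constant

Direct contradiction: the bounds on w require w ≥ -1 and w ≤ -5 simultaneously, which is empty.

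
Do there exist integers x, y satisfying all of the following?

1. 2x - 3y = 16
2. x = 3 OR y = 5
No

The full constraint system is jointly infeasible over the integers. Each constraint and what it forces:

  - 2x - 3y = 16: is a linear equation tying the variables together
  - x = 3 OR y = 5: forces a choice: either x = 3 or y = 5

Split on the disjunction (x = 3 OR y = 5):
  • If x = 3: with x = 3, every remaining term of the linear equation is divisible by 3, so the left side is ≡ 0 (mod 3); but the right side 10 ≡ 1 (mod 3). No integers can satisfy it.
  • If y = 5: with y = 5, every remaining term of the linear equation is divisible by 2, so the left side is ≡ 0 (mod 2); but the right side 31 ≡ 1 (mod 2). No integers can satisfy it.
Both branches are infeasible, so the system has no integer solution.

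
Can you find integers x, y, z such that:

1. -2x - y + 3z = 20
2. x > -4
Yes

Take x = -1, y = 0, z = 6. Substituting into each constraint:
  (1) -2(-1) + 0 + 3(6) = 20 ✓
  (2) -1 > -4 ✓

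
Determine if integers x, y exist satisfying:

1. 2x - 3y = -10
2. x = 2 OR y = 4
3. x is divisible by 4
No

The full constraint system is jointly infeasible over the integers. Each constraint and what it forces:

  - 2x - 3y = -10: is a linear equation tying the variables together
  - x = 2 OR y = 4: forces a choice: either x = 2 or y = 4
  - x is divisible by 4: restricts x to multiples of 4

Split on the disjunction (x = 2 OR y = 4):
  • If x = 2: this contradicts the divisibility constraint — 2 is not a multiple of 4.
  • If y = 4: with y = 4, writing x = 4x', every remaining term of the linear equation is divisible by 8, so the left side is ≡ 0 (mod 8); but the right side 2 ≡ 2 (mod 8). No integers can satisfy it.
Both branches are infeasible, so the system has no integer solution.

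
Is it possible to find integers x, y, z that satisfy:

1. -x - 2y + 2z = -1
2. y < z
Yes

Take x = 3, y = -1, z = 0. Substituting into each constraint:
  (1) (-3) - 2(-1) + 2(0) = -1 ✓
  (2) -1 < 0 ✓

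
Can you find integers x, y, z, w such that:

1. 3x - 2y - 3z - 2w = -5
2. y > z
Yes

Take x = -1, y = 1, z = 0, w = 0. Substituting into each constraint:
  (1) 3(-1) - 2(1) - 3(0) - 2(0) = -5 ✓
  (2) 1 > 0 ✓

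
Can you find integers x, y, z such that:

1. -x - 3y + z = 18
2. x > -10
Yes

Take x = 0, y = 0, z = 18. Substituting into each constraint:
  (1) 0 - 3(0) + 18 = 18 ✓
  (2) 0 > -10 ✓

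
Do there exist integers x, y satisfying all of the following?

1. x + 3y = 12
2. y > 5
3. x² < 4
No

The full constraint system is jointly infeasible over the integers. Each constraint and what it forces:

  - x + 3y = 12: is a linear equation tying the variables together
  - y > 5: bounds one variable relative to a constant
  - x² < 4: restricts x to |x| ≤ 1

Range argument: with x ∈ [-1, 1], y ∈ [6, ∞], the left side of the equation is at least 17, but the right side is 12 < 17. No integer solution exists.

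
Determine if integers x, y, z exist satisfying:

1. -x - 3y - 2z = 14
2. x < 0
Yes

Take x = -2, y = -4, z = 0. Substituting into each constraint:
  (1) 2 - 3(-4) - 2(0) = 14 ✓
  (2) -2 < 0 ✓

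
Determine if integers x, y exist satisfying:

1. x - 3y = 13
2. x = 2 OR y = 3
Yes

Take x = 22, y = 3. Substituting into each constraint:
  (1) 22 - 3(3) = 13 ✓
  (2) y = 3, target 3 ✓ (second branch holds)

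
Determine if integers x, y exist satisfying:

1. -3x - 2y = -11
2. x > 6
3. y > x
No

The full constraint system is jointly infeasible over the integers. Each constraint and what it forces:

  - -3x - 2y = -11: is a linear equation tying the variables together
  - x > 6: bounds one variable relative to a constant
  - y > x: bounds one variable relative to another variable

Propagating the comparison: y > x and x ≥ 7 give y ≥ 8. Range argument: with x ∈ [7, ∞], y ∈ [8, ∞], the left side of the equation is at most -37, but the right side is -11 > -37. No integer solution exists.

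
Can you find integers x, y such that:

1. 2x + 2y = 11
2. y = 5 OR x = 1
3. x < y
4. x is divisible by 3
No

Even the single constraint (2x + 2y = 11) is infeasible over the integers.

  - 2x + 2y = 11: every term on the left is divisible by 2, so the LHS ≡ 0 (mod 2), but the RHS 11 is not — no integer solution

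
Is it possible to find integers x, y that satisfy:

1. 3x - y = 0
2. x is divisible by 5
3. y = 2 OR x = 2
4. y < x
No

A contradictory subset is {3x - y = 0, y = 2 OR x = 2, y < x}. No integer assignment can satisfy these jointly:

  - 3x - y = 0: is a linear equation tying the variables together
  - y = 2 OR x = 2: forces a choice: either y = 2 or x = 2
  - y < x: bounds one variable relative to another variable

Split on the disjunction (y = 2 OR x = 2):
  • If y = 2: with y = 2, every remaining term of the linear equation is divisible by 3, so the left side is ≡ 0 (mod 3); but the right side 2 ≡ 2 (mod 3). No integers can satisfy it.
  • If x = 2: the equation forces y = 6, giving (x, y) = (2, 6), which violates x > y.
Both branches are infeasible, so the system has no integer solution.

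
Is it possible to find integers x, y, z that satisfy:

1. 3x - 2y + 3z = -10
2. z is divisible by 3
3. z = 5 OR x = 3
Yes

Take x = 3, y = 5, z = -3. Substituting into each constraint:
  (1) 3(3) - 2(5) + 3(-3) = -10 ✓
  (2) -3 = 3 × -1, remainder 0 ✓
  (3) x = 3, target 3 ✓ (second branch holds)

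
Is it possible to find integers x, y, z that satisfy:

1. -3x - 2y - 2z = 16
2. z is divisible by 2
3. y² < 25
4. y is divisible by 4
Yes

Take x = -8, y = 0, z = 4. Substituting into each constraint:
  (1) -3(-8) - 2(0) - 2(4) = 16 ✓
  (2) 4 = 2 × 2, remainder 0 ✓
  (3) y² = (0)² = 0, and 0 < 25 ✓
  (4) 0 = 4 × 0, remainder 0 ✓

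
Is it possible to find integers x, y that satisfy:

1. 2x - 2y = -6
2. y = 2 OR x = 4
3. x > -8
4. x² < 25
Yes

Take x = 4, y = 7. Substituting into each constraint:
  (1) 2(4) - 2(7) = -6 ✓
  (2) x = 4, target 4 ✓ (second branch holds)
  (3) 4 > -8 ✓
  (4) x² = (4)² = 16, and 16 < 25 ✓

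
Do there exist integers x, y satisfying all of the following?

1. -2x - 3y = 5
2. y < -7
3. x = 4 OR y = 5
No

The full constraint system is jointly infeasible over the integers. Each constraint and what it forces:

  - -2x - 3y = 5: is a linear equation tying the variables together
  - y < -7: bounds one variable relative to a constant
  - x = 4 OR y = 5: forces a choice: either x = 4 or y = 5

Split on the disjunction (x = 4 OR y = 5):
  • If x = 4: with x = 4, every remaining term of the linear equation is divisible by 3, so the left side is ≡ 0 (mod 3); but the right side 13 ≡ 1 (mod 3). No integers can satisfy it.
  • If y = 5: this contradicts the bound y ≤ -8.
Both branches are infeasible, so the system has no integer solution.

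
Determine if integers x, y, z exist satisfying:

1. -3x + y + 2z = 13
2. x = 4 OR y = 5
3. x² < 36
Yes

Take x = 4, y = 25, z = 0. Substituting into each constraint:
  (1) -3(4) + 25 + 2(0) = 13 ✓
  (2) x = 4, target 4 ✓ (first branch holds)
  (3) x² = (4)² = 16, and 16 < 36 ✓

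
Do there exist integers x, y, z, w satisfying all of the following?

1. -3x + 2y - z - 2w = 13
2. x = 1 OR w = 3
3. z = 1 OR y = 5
Yes

Take x = 0, y = 10, z = 1, w = 3. Substituting into each constraint:
  (1) -3(0) + 2(10) + (-1) - 2(3) = 13 ✓
  (2) w = 3, target 3 ✓ (second branch holds)
  (3) z = 1, target 1 ✓ (first branch holds)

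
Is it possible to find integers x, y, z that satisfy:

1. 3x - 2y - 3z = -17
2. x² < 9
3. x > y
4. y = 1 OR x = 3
Yes

Take x = 2, y = 1, z = 7. Substituting into each constraint:
  (1) 3(2) - 2(1) - 3(7) = -17 ✓
  (2) x² = (2)² = 4, and 4 < 9 ✓
  (3) 2 > 1 ✓
  (4) y = 1, target 1 ✓ (first branch holds)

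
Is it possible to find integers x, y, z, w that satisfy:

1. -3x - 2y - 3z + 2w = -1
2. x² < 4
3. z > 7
Yes

Take x = 0, y = 0, z = 9, w = 13. Substituting into each constraint:
  (1) -3(0) - 2(0) - 3(9) + 2(13) = -1 ✓
  (2) x² = (0)² = 0, and 0 < 4 ✓
  (3) 9 > 7 ✓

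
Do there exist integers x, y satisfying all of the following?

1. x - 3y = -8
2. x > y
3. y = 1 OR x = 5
No

The full constraint system is jointly infeasible over the integers. Each constraint and what it forces:

  - x - 3y = -8: is a linear equation tying the variables together
  - x > y: bounds one variable relative to another variable
  - y = 1 OR x = 5: forces a choice: either y = 1 or x = 5

Split on the disjunction (y = 1 OR x = 5):
  • If y = 1: the equation forces x = -5, giving (y, x) = (1, -5), which violates x > y.
  • If x = 5: with x = 5, every remaining term of the linear equation is divisible by 3, so the left side is ≡ 0 (mod 3); but the right side -13 ≡ 2 (mod 3). No integers can satisfy it.
Both branches are infeasible, so the system has no integer solution.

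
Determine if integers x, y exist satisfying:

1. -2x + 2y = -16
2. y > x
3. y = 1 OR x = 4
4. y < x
No

A contradictory subset is {y > x, y < x}. No integer assignment can satisfy these jointly:

  - y > x: bounds one variable relative to another variable
  - y < x: bounds one variable relative to another variable

Direct contradiction: y > x and x > y cannot both hold.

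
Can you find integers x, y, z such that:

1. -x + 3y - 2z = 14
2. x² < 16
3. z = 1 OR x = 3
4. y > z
Yes

Take x = 3, y = 15, z = 14. Substituting into each constraint:
  (1) (-3) + 3(15) - 2(14) = 14 ✓
  (2) x² = (3)² = 9, and 9 < 16 ✓
  (3) x = 3, target 3 ✓ (second branch holds)
  (4) 15 > 14 ✓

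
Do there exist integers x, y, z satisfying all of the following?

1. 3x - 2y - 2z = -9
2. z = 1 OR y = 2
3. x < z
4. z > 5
Yes

Take x = 3, y = 2, z = 7. Substituting into each constraint:
  (1) 3(3) - 2(2) - 2(7) = -9 ✓
  (2) y = 2, target 2 ✓ (second branch holds)
  (3) 3 < 7 ✓
  (4) 7 > 5 ✓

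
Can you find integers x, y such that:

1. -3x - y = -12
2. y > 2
Yes

Take x = 3, y = 3. Substituting into each constraint:
  (1) -3(3) + (-3) = -12 ✓
  (2) 3 > 2 ✓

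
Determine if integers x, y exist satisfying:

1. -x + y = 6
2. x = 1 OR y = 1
Yes

Take x = -5, y = 1. Substituting into each constraint:
  (1) 5 + 1 = 6 ✓
  (2) y = 1, target 1 ✓ (second branch holds)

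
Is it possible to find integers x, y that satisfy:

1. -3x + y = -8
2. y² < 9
Yes

Take x = 3, y = 1. Substituting into each constraint:
  (1) -3(3) + 1 = -8 ✓
  (2) y² = (1)² = 1, and 1 < 9 ✓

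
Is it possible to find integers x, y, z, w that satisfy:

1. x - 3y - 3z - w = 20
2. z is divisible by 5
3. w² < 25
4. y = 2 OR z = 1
Yes

Take x = 43, y = 2, z = 5, w = 2. Substituting into each constraint:
  (1) 43 - 3(2) - 3(5) + (-2) = 20 ✓
  (2) 5 = 5 × 1, remainder 0 ✓
  (3) w² = (2)² = 4, and 4 < 25 ✓
  (4) y = 2, target 2 ✓ (first branch holds)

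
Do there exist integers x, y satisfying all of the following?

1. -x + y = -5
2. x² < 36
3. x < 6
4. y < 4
Yes

Take x = 5, y = 0. Substituting into each constraint:
  (1) (-5) + 0 = -5 ✓
  (2) x² = (5)² = 25, and 25 < 36 ✓
  (3) 5 < 6 ✓
  (4) 0 < 4 ✓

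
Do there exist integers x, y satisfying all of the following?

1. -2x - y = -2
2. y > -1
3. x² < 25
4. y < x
Yes

Take x = 1, y = 0. Substituting into each constraint:
  (1) -2(1) + 0 = -2 ✓
  (2) 0 > -1 ✓
  (3) x² = (1)² = 1, and 1 < 25 ✓
  (4) 0 < 1 ✓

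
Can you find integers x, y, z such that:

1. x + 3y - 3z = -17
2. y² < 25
Yes

Take x = -17, y = 0, z = 0. Substituting into each constraint:
  (1) (-17) + 3(0) - 3(0) = -17 ✓
  (2) y² = (0)² = 0, and 0 < 25 ✓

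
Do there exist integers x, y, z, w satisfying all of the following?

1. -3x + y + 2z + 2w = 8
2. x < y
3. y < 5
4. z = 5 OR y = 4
Yes

Take x = 2, y = 4, z = 4, w = 1. Substituting into each constraint:
  (1) -3(2) + 4 + 2(4) + 2(1) = 8 ✓
  (2) 2 < 4 ✓
  (3) 4 < 5 ✓
  (4) y = 4, target 4 ✓ (second branch holds)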